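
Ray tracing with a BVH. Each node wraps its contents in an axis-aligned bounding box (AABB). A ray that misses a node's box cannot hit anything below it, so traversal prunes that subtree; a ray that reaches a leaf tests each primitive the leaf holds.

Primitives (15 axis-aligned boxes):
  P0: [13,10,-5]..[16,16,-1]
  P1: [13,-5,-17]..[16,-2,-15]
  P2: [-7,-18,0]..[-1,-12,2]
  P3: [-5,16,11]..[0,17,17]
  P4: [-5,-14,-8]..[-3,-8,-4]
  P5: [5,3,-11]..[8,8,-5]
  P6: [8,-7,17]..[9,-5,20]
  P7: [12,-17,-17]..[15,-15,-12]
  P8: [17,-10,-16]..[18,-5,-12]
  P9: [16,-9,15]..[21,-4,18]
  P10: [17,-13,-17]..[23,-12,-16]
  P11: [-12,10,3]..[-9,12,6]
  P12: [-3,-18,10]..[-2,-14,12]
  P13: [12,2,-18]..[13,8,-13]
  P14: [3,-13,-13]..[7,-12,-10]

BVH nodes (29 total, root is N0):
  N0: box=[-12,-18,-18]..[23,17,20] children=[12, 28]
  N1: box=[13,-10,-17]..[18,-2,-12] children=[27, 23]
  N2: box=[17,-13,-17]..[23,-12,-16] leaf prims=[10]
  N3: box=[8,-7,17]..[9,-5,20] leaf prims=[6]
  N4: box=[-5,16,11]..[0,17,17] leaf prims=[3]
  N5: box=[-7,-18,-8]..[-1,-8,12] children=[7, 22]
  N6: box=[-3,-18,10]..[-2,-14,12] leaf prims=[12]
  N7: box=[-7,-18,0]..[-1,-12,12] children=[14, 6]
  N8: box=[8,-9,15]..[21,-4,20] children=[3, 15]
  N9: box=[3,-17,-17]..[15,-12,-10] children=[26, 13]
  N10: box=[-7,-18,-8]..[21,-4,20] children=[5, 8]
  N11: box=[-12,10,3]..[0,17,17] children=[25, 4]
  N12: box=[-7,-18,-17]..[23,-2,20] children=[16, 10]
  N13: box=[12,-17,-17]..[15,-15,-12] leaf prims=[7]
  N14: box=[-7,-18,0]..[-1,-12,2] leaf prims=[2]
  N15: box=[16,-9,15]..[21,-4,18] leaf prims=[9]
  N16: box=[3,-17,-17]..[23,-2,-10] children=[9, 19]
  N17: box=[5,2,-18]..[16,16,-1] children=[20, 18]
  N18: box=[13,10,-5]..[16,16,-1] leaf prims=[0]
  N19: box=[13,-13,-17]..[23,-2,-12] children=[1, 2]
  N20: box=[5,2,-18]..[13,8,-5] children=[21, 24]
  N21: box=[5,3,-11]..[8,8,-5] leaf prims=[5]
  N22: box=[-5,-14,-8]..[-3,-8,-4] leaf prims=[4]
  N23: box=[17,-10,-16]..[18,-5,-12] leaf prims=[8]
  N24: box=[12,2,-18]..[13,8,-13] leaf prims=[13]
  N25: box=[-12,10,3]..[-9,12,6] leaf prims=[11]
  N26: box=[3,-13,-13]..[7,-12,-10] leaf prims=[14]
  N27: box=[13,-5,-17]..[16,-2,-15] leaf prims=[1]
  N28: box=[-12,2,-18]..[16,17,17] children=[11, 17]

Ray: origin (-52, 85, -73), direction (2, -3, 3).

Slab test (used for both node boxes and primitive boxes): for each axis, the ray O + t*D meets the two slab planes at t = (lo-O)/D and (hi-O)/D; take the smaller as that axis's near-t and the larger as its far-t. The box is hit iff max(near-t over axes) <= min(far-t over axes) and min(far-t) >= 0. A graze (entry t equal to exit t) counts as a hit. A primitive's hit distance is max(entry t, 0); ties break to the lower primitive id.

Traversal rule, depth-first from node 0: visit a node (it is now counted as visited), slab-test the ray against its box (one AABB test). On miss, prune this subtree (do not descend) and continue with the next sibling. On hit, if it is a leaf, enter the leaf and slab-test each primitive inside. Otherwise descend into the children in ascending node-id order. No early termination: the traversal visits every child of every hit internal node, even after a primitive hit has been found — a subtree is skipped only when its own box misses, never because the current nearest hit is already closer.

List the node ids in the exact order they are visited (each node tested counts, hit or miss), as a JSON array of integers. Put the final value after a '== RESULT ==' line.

Trace the traversal:
N0 x:[20,75/2] y:[68/3,103/3] z:[55/3,31] -> hit [68/3,31], descend [12, 28]
  N12 x:[45/2,75/2] y:[29,103/3] z:[56/3,31] -> hit [29,31], descend [10, 16]
    N10 x:[45/2,73/2] y:[89/3,103/3] z:[65/3,31] -> hit [89/3,31], descend [5, 8]
      N5 x:[45/2,51/2] y:[31,103/3] z:[65/3,85/3] -> miss, prune
      N8 x:[30,73/2] y:[89/3,94/3] z:[88/3,31] -> hit [30,31], descend [3, 15]
        N3 x:[30,61/2] y:[30,92/3] z:[30,31] -> hit [30,61/2] leaf, test {P6@t=30}
        N15 x:[34,73/2] y:[89/3,94/3] z:[88/3,91/3] -> miss, prune
    N16 x:[55/2,75/2] y:[29,34] z:[56/3,21] -> miss, prune
  N28 x:[20,34] y:[68/3,83/3] z:[55/3,30] -> hit [68/3,83/3], descend [11, 17]
    N11 x:[20,26] y:[68/3,25] z:[76/3,30] -> miss, prune
    N17 x:[57/2,34] y:[23,83/3] z:[55/3,24] -> miss, prune

order=[0, 12, 10, 5, 8, 3, 15, 16, 28, 11, 17]  |boxes|=11  |leaves|=1  hit=P6

== RESULT ==
[0, 12, 10, 5, 8, 3, 15, 16, 28, 11, 17]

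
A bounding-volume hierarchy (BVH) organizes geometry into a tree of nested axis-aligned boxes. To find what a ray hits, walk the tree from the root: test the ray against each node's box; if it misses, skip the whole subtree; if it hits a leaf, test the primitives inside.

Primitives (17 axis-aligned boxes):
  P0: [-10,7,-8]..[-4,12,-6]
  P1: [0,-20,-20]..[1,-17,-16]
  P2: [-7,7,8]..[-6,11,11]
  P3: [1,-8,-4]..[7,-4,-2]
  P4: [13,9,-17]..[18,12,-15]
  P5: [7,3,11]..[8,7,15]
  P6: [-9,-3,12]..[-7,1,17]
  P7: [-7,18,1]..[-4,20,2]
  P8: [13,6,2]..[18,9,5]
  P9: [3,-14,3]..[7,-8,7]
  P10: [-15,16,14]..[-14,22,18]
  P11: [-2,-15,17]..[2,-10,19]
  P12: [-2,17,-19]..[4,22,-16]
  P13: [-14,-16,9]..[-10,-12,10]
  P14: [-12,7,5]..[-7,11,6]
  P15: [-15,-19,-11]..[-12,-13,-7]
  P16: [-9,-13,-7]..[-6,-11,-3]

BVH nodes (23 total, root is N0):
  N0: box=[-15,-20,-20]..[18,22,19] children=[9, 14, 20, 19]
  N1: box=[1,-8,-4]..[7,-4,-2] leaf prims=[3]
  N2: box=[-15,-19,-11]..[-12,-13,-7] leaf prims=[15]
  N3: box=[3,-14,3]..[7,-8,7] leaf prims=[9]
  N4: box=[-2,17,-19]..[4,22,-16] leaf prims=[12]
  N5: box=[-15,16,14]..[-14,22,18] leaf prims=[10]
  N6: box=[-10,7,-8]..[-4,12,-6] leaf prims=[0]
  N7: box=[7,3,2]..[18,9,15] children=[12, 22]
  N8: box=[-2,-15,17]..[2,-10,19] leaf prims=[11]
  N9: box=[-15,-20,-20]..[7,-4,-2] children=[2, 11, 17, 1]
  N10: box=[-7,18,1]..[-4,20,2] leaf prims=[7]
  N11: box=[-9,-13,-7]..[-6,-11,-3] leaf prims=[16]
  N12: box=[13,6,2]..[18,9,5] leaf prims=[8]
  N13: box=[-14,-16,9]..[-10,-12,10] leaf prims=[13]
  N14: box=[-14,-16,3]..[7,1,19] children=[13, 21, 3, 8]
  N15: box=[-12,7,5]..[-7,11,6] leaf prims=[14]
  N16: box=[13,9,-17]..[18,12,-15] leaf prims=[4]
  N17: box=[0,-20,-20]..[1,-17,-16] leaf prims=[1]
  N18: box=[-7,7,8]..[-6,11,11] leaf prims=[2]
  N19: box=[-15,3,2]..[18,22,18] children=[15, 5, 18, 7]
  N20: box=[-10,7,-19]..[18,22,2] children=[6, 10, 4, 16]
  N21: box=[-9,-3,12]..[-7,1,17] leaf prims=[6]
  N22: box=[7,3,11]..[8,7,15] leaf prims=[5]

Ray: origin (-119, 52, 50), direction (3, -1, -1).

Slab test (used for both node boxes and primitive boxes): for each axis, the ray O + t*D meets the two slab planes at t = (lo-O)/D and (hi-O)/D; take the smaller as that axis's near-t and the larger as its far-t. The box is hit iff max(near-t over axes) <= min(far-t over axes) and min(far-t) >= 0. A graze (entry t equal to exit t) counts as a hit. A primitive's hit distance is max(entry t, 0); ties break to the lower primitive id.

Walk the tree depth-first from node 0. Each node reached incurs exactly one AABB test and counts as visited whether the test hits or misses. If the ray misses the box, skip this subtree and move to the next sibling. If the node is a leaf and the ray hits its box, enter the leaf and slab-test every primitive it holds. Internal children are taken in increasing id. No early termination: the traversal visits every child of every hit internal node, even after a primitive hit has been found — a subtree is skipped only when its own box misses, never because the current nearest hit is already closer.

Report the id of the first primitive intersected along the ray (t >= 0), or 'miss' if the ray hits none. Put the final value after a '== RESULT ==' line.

Trace the traversal:
N0 x:[104/3,137/3] y:[30,72] z:[31,70] -> hit [104/3,137/3], descend [9, 14, 19, 20]
  N9 x:[104/3,42] y:[56,72] z:[52,70] -> miss, prune
  N14 x:[35,42] y:[51,68] z:[31,47] -> miss, prune
  N19 x:[104/3,137/3] y:[30,49] z:[32,48] -> hit [104/3,137/3], descend [5, 7, 15, 18]
    N5 x:[104/3,35] y:[30,36] z:[32,36] -> hit [104/3,35] leaf, test {P10@t=104/3}
    N7 x:[42,137/3] y:[43,49] z:[35,48] -> hit [43,137/3], descend [12, 22]
      N12 x:[44,137/3] y:[43,46] z:[45,48] -> hit [45,137/3] leaf, test {P8@t=45}
      N22 x:[42,127/3] y:[45,49] z:[35,39] -> miss, prune
    N15 x:[107/3,112/3] y:[41,45] z:[44,45] -> miss, prune
    N18 x:[112/3,113/3] y:[41,45] z:[39,42] -> miss, prune
  N20 x:[109/3,137/3] y:[30,45] z:[48,69] -> miss, prune

Visited [0, 9, 14, 19, 5, 7, 12, 22, 15, 18, 20]. Tests: 11 box, 2 leaf. Nearest: P10.

== RESULT ==
10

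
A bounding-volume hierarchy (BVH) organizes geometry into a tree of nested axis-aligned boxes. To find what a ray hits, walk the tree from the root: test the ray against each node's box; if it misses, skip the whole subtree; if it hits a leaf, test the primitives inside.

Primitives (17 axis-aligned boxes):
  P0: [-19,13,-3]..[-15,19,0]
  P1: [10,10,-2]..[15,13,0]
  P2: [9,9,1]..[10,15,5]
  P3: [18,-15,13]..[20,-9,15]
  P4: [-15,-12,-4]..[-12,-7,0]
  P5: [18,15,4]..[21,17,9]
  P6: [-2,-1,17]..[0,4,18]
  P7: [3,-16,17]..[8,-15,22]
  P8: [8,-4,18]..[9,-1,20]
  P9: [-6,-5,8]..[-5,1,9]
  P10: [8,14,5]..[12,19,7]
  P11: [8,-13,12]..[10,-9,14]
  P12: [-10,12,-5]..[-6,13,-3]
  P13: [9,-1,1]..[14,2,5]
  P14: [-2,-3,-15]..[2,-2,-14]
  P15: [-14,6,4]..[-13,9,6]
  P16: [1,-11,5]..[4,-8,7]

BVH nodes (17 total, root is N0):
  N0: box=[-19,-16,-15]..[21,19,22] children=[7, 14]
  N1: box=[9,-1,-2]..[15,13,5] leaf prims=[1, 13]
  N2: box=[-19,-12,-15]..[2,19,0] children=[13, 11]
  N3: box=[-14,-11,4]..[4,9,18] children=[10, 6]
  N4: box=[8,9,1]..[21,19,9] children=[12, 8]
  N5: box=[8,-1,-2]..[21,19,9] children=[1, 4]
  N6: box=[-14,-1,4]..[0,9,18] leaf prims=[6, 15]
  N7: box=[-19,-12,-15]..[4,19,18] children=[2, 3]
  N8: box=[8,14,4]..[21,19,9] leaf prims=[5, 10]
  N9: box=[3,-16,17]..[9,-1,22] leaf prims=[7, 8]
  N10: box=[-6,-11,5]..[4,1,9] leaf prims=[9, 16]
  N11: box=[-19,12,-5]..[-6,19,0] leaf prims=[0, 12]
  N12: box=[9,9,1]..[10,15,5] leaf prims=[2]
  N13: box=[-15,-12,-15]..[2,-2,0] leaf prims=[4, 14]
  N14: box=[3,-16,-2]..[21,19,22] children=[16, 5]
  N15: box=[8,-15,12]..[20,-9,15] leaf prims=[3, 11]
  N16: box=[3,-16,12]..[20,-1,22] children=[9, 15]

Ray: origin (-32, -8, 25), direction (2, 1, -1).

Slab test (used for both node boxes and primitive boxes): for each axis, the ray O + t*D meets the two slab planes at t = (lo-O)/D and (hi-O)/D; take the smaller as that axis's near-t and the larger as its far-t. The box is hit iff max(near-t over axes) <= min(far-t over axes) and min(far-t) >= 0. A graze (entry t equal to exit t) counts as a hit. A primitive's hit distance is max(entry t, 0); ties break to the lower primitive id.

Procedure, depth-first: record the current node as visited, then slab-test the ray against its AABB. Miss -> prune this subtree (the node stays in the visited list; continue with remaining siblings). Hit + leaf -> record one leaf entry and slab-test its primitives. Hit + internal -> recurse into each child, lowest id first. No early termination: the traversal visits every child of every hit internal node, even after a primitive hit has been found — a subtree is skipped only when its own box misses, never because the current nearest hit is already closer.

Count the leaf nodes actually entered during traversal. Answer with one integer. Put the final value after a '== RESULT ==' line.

Trace the traversal:
N0 x:[13/2,53/2] y:[-8,27] z:[3,40] -> hit [13/2,53/2], descend [7, 14]
  N7 x:[13/2,18] y:[-4,27] z:[7,40] -> hit [7,18], descend [2, 3]
    N2 x:[13/2,17] y:[-4,27] z:[25,40] -> miss, prune
    N3 x:[9,18] y:[-3,17] z:[7,21] -> hit [9,17], descend [6, 10]
      N6 x:[9,16] y:[7,17] z:[7,21] -> hit [9,16] leaf, test {P6(miss), P15(miss)}
      N10 x:[13,18] y:[-3,9] z:[16,20] -> miss, prune
  N14 x:[35/2,53/2] y:[-8,27] z:[3,27] -> hit [35/2,53/2], descend [5, 16]
    N5 x:[20,53/2] y:[7,27] z:[16,27] -> hit [20,53/2], descend [1, 4]
      N1 x:[41/2,47/2] y:[7,21] z:[20,27] -> hit [41/2,21] leaf, test {P1(miss), P13(miss)}
      N4 x:[20,53/2] y:[17,27] z:[16,24] -> hit [20,24], descend [8, 12]
        N8 x:[20,53/2] y:[22,27] z:[16,21] -> miss, prune
        N12 x:[41/2,21] y:[17,23] z:[20,24] -> hit [41/2,21] leaf, test {P2@t=41/2}
    N16 x:[35/2,26] y:[-8,7] z:[3,13] -> miss, prune

Summary -> nodes [0, 7, 2, 3, 6, 10, 14, 5, 1, 4, 8, 12, 16]; box-tests=13; leaf-entries=3; first=P2

== RESULT ==
3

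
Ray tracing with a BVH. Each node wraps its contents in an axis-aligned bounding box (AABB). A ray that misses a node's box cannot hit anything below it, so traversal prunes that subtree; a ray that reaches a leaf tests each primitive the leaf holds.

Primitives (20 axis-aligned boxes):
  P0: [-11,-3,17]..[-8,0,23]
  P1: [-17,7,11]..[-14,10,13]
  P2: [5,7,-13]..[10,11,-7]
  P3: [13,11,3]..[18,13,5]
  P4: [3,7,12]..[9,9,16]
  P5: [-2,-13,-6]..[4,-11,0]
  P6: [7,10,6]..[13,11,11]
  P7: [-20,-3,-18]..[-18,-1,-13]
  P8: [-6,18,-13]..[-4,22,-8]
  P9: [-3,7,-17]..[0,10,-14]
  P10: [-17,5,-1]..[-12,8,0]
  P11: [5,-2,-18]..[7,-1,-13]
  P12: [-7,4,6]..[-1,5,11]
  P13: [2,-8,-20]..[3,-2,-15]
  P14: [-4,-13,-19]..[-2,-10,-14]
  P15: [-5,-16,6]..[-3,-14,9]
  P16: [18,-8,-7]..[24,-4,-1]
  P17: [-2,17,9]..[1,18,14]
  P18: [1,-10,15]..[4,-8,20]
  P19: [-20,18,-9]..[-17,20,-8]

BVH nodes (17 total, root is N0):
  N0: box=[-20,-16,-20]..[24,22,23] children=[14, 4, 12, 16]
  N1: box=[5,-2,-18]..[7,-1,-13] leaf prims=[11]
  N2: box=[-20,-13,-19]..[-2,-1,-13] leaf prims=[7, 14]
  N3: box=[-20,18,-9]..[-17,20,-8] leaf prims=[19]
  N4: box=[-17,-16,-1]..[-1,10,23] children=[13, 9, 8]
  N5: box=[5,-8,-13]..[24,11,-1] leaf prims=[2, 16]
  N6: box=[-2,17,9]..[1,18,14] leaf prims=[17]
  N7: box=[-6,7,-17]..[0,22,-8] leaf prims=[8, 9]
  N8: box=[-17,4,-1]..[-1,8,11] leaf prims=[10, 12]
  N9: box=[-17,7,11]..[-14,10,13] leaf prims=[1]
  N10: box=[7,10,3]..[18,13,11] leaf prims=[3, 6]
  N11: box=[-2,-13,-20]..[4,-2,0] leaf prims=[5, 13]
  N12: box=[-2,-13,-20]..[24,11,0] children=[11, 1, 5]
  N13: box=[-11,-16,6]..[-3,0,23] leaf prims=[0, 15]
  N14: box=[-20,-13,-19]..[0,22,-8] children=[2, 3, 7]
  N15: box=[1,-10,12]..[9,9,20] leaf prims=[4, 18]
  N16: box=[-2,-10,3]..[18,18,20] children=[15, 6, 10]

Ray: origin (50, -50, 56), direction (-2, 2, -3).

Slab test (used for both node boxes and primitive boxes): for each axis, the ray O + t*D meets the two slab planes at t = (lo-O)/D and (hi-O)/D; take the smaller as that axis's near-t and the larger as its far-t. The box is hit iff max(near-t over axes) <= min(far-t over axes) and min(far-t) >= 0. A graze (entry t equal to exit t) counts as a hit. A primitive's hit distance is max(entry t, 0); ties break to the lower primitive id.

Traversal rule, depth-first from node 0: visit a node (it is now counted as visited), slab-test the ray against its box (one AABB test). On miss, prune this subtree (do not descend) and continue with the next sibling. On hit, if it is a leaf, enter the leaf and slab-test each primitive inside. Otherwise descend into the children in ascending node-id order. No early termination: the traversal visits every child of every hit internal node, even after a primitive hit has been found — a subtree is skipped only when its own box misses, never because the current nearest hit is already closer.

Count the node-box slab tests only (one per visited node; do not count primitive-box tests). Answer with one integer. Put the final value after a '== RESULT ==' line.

Trace the traversal:
N0 x:[13,35] y:[17,36] z:[11,76/3] -> hit [17,76/3], descend [4, 12, 14, 16]
  N4 x:[51/2,67/2] y:[17,30] z:[11,19] -> miss, prune
  N12 x:[13,26] y:[37/2,61/2] z:[56/3,76/3] -> hit [56/3,76/3], descend [1, 5, 11]
    N1 x:[43/2,45/2] y:[24,49/2] z:[23,74/3] -> miss, prune
    N5 x:[13,45/2] y:[21,61/2] z:[19,23] -> hit [21,45/2] leaf, test {P2(miss), P16(miss)}
    N11 x:[23,26] y:[37/2,24] z:[56/3,76/3] -> hit [23,24] leaf, test {P5(miss), P13@t=71/3}
  N14 x:[25,35] y:[37/2,36] z:[64/3,25] -> hit [25,25], descend [2, 3, 7]
    N2 x:[26,35] y:[37/2,49/2] z:[23,25] -> miss, prune
    N3 x:[67/2,35] y:[34,35] z:[64/3,65/3] -> miss, prune
    N7 x:[25,28] y:[57/2,36] z:[64/3,73/3] -> miss, prune
  N16 x:[16,26] y:[20,34] z:[12,53/3] -> miss, prune

Visited [0, 4, 12, 1, 5, 11, 14, 2, 3, 7, 16]. Tests: 11 box, 2 leaf. Nearest: P13.

== RESULT ==
11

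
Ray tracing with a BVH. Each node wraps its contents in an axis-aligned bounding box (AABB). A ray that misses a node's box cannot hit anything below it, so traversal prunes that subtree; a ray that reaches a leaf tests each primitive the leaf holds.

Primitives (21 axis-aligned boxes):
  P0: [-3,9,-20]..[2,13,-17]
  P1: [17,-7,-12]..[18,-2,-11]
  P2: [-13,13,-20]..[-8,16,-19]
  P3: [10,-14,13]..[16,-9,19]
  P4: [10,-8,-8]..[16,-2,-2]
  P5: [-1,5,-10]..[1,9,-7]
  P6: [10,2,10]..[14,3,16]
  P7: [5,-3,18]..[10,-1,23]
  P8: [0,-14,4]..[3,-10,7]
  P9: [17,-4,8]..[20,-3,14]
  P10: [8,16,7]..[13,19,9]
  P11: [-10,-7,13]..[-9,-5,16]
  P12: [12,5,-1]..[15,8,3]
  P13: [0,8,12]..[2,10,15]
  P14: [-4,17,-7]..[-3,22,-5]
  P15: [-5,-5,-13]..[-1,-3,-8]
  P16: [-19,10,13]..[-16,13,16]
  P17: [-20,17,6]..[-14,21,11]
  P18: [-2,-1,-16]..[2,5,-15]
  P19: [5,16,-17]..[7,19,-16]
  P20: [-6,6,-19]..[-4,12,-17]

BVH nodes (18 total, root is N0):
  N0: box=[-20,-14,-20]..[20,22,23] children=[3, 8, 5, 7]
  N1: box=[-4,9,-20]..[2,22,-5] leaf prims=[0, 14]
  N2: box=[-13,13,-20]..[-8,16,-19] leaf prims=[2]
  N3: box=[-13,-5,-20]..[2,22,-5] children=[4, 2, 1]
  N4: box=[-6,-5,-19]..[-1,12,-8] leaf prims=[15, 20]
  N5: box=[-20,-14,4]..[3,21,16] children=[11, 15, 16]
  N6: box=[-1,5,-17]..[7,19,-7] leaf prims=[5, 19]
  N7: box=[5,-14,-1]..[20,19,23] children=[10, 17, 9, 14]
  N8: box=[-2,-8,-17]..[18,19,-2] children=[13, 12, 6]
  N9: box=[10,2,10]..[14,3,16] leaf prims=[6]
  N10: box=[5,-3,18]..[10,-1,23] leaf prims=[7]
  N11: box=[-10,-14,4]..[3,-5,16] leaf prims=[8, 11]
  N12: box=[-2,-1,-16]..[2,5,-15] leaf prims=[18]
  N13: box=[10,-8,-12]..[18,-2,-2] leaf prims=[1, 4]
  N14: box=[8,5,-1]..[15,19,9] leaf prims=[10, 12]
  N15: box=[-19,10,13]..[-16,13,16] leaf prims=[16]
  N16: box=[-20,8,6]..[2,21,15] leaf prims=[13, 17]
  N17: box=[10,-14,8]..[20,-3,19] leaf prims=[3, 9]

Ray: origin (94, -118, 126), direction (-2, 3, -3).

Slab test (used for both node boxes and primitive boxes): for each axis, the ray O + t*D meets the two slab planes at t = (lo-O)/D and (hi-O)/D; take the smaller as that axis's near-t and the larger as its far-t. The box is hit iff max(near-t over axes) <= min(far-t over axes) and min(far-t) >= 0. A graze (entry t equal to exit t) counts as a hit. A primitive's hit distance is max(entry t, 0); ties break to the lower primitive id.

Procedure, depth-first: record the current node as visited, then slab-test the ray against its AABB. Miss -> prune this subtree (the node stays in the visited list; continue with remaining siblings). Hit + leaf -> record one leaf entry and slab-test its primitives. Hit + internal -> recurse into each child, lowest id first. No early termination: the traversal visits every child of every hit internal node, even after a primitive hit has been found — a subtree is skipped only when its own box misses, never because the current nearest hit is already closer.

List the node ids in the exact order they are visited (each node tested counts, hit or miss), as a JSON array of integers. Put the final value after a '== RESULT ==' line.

Traverse from the root:
N0 x:[37,57] y:[104/3,140/3] z:[103/3,146/3] -> hit [37,140/3], descend [3, 5, 7, 8]
  N3 x:[46,107/2] y:[113/3,140/3] z:[131/3,146/3] -> hit [46,140/3], descend [1, 2, 4]
    N1 x:[46,49] y:[127/3,140/3] z:[131/3,146/3] -> hit [46,140/3] leaf, test {P0(miss), P14(miss)}
    N2 x:[51,107/2] y:[131/3,134/3] z:[145/3,146/3] -> miss, prune
    N4 x:[95/2,50] y:[113/3,130/3] z:[134/3,145/3] -> miss, prune
  N5 x:[91/2,57] y:[104/3,139/3] z:[110/3,122/3] -> miss, prune
  N7 x:[37,89/2] y:[104/3,137/3] z:[103/3,127/3] -> hit [37,127/3], descend [9, 10, 14, 17]
    N9 x:[40,42] y:[40,121/3] z:[110/3,116/3] -> miss, prune
    N10 x:[42,89/2] y:[115/3,39] z:[103/3,36] -> miss, prune
    N14 x:[79/2,43] y:[41,137/3] z:[39,127/3] -> hit [41,127/3] leaf, test {P10(miss), P12@t=41}
    N17 x:[37,42] y:[104/3,115/3] z:[107/3,118/3] -> hit [37,115/3] leaf, test {P3(miss), P9@t=38}
  N8 x:[38,48] y:[110/3,137/3] z:[128/3,143/3] -> hit [128/3,137/3], descend [6, 12, 13]
    N6 x:[87/2,95/2] y:[41,137/3] z:[133/3,143/3] -> hit [133/3,137/3] leaf, test {P5(miss), P19(miss)}
    N12 x:[46,48] y:[39,41] z:[47,142/3] -> miss, prune
    N13 x:[38,42] y:[110/3,116/3] z:[128/3,46] -> miss, prune

15 AABB tests over nodes [0, 3, 1, 2, 4, 5, 7, 9, 10, 14, 17, 8, 6, 12, 13]; 4 leaves entered; closest P9.

== RESULT ==
[0, 3, 1, 2, 4, 5, 7, 9, 10, 14, 17, 8, 6, 12, 13]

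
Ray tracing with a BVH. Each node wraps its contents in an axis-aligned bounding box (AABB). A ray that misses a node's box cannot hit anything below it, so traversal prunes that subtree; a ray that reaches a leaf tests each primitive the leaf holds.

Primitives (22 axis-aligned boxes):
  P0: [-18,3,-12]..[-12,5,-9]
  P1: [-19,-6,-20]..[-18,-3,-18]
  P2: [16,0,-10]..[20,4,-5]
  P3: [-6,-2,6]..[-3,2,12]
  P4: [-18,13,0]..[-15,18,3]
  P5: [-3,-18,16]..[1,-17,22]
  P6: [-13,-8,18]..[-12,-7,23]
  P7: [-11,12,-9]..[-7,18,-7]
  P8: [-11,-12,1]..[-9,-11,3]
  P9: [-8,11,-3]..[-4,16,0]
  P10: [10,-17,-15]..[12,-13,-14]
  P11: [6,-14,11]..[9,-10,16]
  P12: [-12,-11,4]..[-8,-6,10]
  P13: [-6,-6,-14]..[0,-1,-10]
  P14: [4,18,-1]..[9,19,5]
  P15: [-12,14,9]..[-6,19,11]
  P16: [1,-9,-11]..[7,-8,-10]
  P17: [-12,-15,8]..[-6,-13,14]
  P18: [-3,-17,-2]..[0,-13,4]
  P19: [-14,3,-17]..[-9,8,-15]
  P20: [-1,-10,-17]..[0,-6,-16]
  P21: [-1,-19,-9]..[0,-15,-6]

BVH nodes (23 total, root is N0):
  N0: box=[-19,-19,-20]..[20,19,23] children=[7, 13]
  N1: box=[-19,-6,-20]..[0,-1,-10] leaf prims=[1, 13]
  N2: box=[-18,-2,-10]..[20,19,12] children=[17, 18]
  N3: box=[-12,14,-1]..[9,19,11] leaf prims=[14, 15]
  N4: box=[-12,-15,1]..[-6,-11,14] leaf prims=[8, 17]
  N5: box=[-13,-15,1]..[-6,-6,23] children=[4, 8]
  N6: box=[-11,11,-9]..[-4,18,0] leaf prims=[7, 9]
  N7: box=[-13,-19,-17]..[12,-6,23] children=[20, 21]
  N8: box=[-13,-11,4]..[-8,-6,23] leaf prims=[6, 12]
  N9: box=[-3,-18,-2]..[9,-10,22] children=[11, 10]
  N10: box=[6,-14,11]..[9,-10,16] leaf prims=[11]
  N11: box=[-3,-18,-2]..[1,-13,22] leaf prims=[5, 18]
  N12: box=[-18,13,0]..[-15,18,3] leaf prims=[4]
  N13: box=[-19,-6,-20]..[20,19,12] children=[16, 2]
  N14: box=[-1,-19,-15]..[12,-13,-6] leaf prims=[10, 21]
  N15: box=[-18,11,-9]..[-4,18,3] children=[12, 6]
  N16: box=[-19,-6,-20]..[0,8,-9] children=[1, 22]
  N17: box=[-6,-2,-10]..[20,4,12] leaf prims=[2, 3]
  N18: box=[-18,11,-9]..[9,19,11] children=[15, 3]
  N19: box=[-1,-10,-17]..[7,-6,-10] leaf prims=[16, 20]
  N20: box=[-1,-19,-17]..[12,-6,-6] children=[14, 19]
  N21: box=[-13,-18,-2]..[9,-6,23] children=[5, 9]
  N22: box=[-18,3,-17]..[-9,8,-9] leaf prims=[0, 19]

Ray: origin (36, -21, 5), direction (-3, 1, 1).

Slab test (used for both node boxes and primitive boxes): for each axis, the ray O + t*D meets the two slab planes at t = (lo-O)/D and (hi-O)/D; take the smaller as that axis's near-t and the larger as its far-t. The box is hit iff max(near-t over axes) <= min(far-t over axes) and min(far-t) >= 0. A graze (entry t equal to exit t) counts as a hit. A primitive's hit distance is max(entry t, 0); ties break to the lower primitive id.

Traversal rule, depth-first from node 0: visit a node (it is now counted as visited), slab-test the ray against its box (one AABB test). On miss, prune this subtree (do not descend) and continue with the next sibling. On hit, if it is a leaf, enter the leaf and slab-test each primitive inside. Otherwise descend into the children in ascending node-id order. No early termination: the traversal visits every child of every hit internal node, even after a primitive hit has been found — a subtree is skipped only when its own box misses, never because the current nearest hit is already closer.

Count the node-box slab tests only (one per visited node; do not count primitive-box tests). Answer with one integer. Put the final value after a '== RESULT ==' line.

Trace the traversal:
N0 x:[16/3,55/3] y:[2,40] z:[-25,18] -> hit [16/3,18], descend [7, 13]
  N7 x:[8,49/3] y:[2,15] z:[-22,18] -> hit [8,15], descend [20, 21]
    N20 x:[8,37/3] y:[2,15] z:[-22,-11] -> miss, prune
    N21 x:[9,49/3] y:[3,15] z:[-7,18] -> hit [9,15], descend [5, 9]
      N5 x:[14,49/3] y:[6,15] z:[-4,18] -> hit [14,15], descend [4, 8]
        N4 x:[14,16] y:[6,10] z:[-4,9] -> miss, prune
        N8 x:[44/3,49/3] y:[10,15] z:[-1,18] -> hit [44/3,15] leaf, test {P6(miss), P12(miss)}
      N9 x:[9,13] y:[3,11] z:[-7,17] -> hit [9,11], descend [10, 11]
        N10 x:[9,10] y:[7,11] z:[6,11] -> hit [9,10] leaf, test {P11@t=9}
        N11 x:[35/3,13] y:[3,8] z:[-7,17] -> miss, prune
  N13 x:[16/3,55/3] y:[15,40] z:[-25,7] -> miss, prune

11 AABB tests over nodes [0, 7, 20, 21, 5, 4, 8, 9, 10, 11, 13]; 2 leaves entered; closest P11.

== RESULT ==
11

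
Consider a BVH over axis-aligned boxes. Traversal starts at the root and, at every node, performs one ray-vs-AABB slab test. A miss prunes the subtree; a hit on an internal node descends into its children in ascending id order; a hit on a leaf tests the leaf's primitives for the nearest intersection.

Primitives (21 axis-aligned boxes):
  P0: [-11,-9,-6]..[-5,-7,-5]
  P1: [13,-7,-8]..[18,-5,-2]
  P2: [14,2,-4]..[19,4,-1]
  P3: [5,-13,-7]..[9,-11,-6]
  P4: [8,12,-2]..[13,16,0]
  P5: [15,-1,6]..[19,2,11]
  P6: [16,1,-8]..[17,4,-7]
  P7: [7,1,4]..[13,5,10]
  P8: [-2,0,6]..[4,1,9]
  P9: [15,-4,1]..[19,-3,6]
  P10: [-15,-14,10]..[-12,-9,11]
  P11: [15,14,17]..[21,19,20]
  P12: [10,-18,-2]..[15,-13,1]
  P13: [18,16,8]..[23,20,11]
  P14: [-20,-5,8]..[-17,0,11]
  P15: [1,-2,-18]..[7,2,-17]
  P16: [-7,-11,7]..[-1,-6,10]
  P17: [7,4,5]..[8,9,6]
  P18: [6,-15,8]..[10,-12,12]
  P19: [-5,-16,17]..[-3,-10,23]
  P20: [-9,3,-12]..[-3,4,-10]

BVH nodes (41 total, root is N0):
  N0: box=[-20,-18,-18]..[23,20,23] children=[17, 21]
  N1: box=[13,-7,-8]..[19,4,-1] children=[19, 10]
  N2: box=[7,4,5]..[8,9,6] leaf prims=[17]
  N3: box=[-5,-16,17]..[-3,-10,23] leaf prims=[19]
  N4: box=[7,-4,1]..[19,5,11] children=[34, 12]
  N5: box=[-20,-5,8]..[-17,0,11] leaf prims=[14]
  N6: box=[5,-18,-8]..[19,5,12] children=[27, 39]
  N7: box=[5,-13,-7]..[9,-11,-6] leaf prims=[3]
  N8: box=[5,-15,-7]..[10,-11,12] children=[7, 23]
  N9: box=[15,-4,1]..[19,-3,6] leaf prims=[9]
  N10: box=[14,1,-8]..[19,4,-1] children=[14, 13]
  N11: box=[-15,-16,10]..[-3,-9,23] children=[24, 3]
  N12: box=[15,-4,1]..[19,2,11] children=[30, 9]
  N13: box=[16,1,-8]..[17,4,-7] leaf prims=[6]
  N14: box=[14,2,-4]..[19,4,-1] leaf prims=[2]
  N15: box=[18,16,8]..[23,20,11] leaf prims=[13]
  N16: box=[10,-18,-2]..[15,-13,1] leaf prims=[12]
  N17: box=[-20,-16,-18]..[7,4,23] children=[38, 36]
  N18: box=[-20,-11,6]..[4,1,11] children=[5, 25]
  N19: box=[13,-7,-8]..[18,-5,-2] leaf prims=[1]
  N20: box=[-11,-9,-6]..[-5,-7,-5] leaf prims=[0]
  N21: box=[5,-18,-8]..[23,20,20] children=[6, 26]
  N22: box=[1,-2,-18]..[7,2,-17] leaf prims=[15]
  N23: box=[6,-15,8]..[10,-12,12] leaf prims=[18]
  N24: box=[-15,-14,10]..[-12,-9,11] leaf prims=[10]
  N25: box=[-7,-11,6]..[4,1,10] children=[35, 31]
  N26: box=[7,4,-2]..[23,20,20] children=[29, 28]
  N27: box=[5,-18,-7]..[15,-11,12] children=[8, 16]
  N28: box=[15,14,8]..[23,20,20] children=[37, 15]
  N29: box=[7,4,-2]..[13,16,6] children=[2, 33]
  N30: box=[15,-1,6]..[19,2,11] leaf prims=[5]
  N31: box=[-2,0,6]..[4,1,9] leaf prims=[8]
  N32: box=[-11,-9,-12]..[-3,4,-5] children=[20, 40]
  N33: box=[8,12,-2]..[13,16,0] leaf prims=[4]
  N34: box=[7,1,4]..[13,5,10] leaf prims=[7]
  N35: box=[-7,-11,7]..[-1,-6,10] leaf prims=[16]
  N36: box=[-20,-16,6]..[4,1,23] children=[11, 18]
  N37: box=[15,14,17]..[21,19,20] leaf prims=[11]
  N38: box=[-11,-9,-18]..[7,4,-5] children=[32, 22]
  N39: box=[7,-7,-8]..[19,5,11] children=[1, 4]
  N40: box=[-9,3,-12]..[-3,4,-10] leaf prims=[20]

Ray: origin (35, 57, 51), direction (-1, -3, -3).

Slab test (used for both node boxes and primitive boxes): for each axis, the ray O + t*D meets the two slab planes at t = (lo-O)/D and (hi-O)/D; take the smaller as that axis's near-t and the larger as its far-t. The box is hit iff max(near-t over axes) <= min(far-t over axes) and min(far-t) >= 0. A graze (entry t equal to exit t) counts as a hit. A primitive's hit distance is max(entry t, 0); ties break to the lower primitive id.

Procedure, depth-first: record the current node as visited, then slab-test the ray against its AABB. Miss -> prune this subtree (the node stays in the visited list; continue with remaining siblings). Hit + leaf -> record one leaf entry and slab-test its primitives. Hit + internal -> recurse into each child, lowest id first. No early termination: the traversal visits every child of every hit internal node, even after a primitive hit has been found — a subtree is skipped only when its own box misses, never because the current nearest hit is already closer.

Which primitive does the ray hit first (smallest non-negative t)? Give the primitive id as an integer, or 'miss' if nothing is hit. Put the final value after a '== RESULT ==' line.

Trace the traversal:
N0 x:[12,55] y:[37/3,25] z:[28/3,23] -> hit [37/3,23], descend [17, 21]
  N17 x:[28,55] y:[53/3,73/3] z:[28/3,23] -> miss, prune
  N21 x:[12,30] y:[37/3,25] z:[31/3,59/3] -> hit [37/3,59/3], descend [6, 26]
    N6 x:[16,30] y:[52/3,25] z:[13,59/3] -> hit [52/3,59/3], descend [27, 39]
      N27 x:[20,30] y:[68/3,25] z:[13,58/3] -> miss, prune
      N39 x:[16,28] y:[52/3,64/3] z:[40/3,59/3] -> hit [52/3,59/3], descend [1, 4]
        N1 x:[16,22] y:[53/3,64/3] z:[52/3,59/3] -> hit [53/3,59/3], descend [10, 19]
          N10 x:[16,21] y:[53/3,56/3] z:[52/3,59/3] -> hit [53/3,56/3], descend [13, 14]
            N13 x:[18,19] y:[53/3,56/3] z:[58/3,59/3] -> miss, prune
            N14 x:[16,21] y:[53/3,55/3] z:[52/3,55/3] -> hit [53/3,55/3] leaf, test {P2@t=53/3}
          N19 x:[17,22] y:[62/3,64/3] z:[53/3,59/3] -> miss, prune
        N4 x:[16,28] y:[52/3,61/3] z:[40/3,50/3] -> miss, prune
    N26 x:[12,28] y:[37/3,53/3] z:[31/3,53/3] -> hit [37/3,53/3], descend [28, 29]
      N28 x:[12,20] y:[37/3,43/3] z:[31/3,43/3] -> hit [37/3,43/3], descend [15, 37]
        N15 x:[12,17] y:[37/3,41/3] z:[40/3,43/3] -> hit [40/3,41/3] leaf, test {P13@t=40/3}
        N37 x:[14,20] y:[38/3,43/3] z:[31/3,34/3] -> miss, prune
      N29 x:[22,28] y:[41/3,53/3] z:[15,53/3] -> miss, prune

Visited [0, 17, 21, 6, 27, 39, 1, 10, 13, 14, 19, 4, 26, 28, 15, 37, 29]. Tests: 17 box, 2 leaf. Nearest: P13.

== RESULT ==
13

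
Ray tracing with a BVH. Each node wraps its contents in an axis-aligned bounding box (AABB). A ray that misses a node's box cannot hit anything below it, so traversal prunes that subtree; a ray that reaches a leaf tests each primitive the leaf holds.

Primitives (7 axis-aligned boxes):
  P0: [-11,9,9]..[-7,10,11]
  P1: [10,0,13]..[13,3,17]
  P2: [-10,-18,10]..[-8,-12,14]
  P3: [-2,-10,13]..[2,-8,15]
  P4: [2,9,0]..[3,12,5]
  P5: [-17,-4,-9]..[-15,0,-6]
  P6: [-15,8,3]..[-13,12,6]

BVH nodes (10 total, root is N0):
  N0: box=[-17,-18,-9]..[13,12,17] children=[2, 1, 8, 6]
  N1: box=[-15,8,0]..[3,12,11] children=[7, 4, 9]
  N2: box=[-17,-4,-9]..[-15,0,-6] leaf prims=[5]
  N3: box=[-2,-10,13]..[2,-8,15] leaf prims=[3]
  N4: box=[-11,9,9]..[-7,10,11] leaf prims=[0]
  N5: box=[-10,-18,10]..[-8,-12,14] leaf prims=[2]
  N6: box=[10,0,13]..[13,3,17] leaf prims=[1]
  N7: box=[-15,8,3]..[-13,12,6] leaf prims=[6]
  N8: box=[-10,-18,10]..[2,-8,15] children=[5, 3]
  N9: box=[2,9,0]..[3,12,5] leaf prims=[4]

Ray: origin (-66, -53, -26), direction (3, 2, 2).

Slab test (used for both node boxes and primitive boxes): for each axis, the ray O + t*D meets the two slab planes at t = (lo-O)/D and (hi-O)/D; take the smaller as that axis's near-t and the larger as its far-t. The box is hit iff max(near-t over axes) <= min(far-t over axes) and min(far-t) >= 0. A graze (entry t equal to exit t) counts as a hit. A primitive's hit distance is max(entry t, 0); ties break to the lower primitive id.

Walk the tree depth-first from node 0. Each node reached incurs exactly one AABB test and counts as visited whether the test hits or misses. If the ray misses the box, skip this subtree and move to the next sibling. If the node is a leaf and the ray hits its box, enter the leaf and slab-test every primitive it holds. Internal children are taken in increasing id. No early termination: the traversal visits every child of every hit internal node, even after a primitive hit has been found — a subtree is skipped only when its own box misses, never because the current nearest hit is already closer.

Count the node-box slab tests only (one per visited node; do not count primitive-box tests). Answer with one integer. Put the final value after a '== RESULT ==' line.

Trace the traversal:
N0 x:[49/3,79/3] y:[35/2,65/2] z:[17/2,43/2] -> hit [35/2,43/2], descend [1, 2, 6, 8]
  N1 x:[17,23] y:[61/2,65/2] z:[13,37/2] -> miss, prune
  N2 x:[49/3,17] y:[49/2,53/2] z:[17/2,10] -> miss, prune
  N6 x:[76/3,79/3] y:[53/2,28] z:[39/2,43/2] -> miss, prune
  N8 x:[56/3,68/3] y:[35/2,45/2] z:[18,41/2] -> hit [56/3,41/2], descend [3, 5]
    N3 x:[64/3,68/3] y:[43/2,45/2] z:[39/2,41/2] -> miss, prune
    N5 x:[56/3,58/3] y:[35/2,41/2] z:[18,20] -> hit [56/3,58/3] leaf, test {P2@t=56/3}

7 AABB tests over nodes [0, 1, 2, 6, 8, 3, 5]; 1 leaf entered; closest P2.

== RESULT ==
7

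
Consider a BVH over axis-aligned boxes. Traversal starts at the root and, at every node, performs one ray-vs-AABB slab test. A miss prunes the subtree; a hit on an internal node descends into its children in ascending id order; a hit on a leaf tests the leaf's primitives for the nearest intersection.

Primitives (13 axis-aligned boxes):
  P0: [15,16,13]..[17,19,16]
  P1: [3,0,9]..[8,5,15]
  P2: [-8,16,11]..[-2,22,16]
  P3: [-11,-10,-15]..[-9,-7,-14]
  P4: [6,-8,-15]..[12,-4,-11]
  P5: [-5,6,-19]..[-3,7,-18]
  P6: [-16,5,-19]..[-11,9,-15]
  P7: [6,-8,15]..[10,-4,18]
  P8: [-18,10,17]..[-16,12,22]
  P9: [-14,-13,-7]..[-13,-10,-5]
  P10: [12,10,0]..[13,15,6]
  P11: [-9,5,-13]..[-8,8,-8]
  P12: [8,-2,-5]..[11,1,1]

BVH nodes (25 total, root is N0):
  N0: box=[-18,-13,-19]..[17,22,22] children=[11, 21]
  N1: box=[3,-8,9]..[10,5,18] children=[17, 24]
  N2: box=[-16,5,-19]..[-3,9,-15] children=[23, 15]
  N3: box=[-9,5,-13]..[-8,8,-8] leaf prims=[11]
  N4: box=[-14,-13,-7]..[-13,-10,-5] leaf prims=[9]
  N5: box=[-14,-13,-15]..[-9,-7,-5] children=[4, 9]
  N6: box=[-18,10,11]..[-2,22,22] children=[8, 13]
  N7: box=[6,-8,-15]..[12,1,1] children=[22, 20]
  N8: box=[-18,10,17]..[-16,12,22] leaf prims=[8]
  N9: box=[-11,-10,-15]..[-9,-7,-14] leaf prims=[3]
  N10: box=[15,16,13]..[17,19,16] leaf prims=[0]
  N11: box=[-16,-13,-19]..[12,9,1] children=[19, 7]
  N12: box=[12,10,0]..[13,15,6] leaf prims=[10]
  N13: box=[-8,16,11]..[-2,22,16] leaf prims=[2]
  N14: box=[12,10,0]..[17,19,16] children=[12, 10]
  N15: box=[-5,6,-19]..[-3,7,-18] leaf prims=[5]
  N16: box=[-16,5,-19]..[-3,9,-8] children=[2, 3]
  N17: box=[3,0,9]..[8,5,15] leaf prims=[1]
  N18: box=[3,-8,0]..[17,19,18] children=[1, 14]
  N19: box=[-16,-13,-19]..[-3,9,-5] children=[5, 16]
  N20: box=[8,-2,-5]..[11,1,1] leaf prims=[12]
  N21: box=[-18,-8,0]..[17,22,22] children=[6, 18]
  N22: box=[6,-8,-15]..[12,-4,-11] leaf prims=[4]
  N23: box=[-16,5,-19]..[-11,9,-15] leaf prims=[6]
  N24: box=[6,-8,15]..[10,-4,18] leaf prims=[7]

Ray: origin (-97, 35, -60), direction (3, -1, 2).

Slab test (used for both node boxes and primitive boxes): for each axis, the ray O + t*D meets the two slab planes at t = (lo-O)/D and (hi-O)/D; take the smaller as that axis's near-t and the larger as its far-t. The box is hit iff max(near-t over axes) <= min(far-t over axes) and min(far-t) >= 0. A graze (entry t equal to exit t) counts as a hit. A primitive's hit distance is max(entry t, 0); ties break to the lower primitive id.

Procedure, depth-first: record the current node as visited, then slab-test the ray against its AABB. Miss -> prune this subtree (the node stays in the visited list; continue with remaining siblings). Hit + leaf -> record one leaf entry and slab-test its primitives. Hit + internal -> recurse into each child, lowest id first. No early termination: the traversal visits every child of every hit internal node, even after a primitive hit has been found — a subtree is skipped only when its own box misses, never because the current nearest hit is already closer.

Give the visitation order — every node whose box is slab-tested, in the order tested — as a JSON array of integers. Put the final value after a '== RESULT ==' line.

Traverse from the root:
N0 x:[79/3,38] y:[13,48] z:[41/2,41] -> hit [79/3,38], descend [11, 21]
  N11 x:[27,109/3] y:[26,48] z:[41/2,61/2] -> hit [27,61/2], descend [7, 19]
    N7 x:[103/3,109/3] y:[34,43] z:[45/2,61/2] -> miss, prune
    N19 x:[27,94/3] y:[26,48] z:[41/2,55/2] -> hit [27,55/2], descend [5, 16]
      N5 x:[83/3,88/3] y:[42,48] z:[45/2,55/2] -> miss, prune
      N16 x:[27,94/3] y:[26,30] z:[41/2,26] -> miss, prune
  N21 x:[79/3,38] y:[13,43] z:[30,41] -> hit [30,38], descend [6, 18]
    N6 x:[79/3,95/3] y:[13,25] z:[71/2,41] -> miss, prune
    N18 x:[100/3,38] y:[16,43] z:[30,39] -> hit [100/3,38], descend [1, 14]
      N1 x:[100/3,107/3] y:[30,43] z:[69/2,39] -> hit [69/2,107/3], descend [17, 24]
        N17 x:[100/3,35] y:[30,35] z:[69/2,75/2] -> hit [69/2,35] leaf, test {P1@t=69/2}
        N24 x:[103/3,107/3] y:[39,43] z:[75/2,39] -> miss, prune
      N14 x:[109/3,38] y:[16,25] z:[30,38] -> miss, prune

Summary -> nodes [0, 11, 7, 19, 5, 16, 21, 6, 18, 1, 17, 24, 14]; box-tests=13; leaf-entries=1; first=P1

== RESULT ==
[0, 11, 7, 19, 5, 16, 21, 6, 18, 1, 17, 24, 14]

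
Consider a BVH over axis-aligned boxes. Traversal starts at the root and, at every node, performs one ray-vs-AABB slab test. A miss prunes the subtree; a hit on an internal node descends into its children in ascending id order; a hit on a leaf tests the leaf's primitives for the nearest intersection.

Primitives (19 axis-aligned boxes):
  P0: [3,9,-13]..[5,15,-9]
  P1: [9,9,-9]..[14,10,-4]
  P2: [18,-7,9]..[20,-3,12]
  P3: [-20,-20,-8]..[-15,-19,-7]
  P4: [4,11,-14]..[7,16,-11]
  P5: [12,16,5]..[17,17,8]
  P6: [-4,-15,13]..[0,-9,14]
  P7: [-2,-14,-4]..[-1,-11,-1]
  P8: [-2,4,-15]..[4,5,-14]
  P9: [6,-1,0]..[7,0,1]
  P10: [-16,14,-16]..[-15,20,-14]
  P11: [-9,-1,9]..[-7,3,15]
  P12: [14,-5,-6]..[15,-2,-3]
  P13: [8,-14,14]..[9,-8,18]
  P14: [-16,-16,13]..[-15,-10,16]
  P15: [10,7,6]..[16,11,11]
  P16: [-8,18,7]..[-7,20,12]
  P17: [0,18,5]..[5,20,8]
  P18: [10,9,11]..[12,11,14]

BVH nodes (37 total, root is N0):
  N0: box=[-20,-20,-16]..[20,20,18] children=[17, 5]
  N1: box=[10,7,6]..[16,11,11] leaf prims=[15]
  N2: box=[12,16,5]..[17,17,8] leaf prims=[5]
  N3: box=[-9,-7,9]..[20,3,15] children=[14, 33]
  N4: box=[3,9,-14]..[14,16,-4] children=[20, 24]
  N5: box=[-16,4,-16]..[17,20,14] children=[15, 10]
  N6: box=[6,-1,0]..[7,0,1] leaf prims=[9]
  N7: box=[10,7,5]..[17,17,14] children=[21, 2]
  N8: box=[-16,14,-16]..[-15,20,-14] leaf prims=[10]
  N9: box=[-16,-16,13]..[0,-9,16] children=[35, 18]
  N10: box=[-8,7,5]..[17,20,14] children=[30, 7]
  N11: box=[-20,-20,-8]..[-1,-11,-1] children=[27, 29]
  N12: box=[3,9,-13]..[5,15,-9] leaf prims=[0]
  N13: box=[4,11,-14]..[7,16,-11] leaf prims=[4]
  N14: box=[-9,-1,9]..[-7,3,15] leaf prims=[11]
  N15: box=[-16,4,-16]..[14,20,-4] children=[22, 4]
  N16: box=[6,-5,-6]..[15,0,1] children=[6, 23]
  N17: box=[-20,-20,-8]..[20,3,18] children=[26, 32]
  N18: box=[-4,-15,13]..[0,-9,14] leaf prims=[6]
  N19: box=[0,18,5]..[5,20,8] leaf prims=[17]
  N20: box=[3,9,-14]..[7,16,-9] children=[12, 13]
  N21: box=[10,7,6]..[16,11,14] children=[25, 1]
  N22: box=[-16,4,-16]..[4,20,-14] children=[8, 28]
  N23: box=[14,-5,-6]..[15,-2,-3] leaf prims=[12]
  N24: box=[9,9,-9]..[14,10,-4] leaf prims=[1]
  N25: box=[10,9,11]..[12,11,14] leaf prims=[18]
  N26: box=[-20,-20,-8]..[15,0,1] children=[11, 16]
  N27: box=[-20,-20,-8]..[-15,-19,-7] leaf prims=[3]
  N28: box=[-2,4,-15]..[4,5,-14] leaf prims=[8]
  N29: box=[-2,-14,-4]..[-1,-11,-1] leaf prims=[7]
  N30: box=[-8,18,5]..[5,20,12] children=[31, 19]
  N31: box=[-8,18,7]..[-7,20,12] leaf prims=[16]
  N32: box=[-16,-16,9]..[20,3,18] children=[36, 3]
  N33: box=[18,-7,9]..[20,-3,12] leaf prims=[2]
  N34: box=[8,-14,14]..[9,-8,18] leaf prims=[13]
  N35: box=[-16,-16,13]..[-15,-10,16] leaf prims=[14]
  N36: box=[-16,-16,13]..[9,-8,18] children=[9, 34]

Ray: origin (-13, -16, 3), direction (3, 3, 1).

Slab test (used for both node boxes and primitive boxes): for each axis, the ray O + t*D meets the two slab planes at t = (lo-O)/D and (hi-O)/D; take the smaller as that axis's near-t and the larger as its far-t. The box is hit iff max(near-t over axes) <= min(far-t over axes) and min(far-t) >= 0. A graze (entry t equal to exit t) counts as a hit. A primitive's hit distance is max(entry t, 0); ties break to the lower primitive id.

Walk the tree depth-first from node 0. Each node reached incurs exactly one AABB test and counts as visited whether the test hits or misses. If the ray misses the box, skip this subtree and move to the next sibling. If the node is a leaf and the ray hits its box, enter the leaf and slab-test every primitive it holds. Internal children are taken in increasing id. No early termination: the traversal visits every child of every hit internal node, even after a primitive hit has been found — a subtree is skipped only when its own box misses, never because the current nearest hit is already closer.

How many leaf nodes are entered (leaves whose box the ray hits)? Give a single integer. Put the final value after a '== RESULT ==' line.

Trace the traversal:
N0 x:[-7/3,11] y:[-4/3,12] z:[-19,15] -> hit [-4/3,11], descend [5, 17]
  N5 x:[-1,10] y:[20/3,12] z:[-19,11] -> hit [20/3,10], descend [10, 15]
    N10 x:[5/3,10] y:[23/3,12] z:[2,11] -> hit [23/3,10], descend [7, 30]
      N7 x:[23/3,10] y:[23/3,11] z:[2,11] -> hit [23/3,10], descend [2, 21]
        N2 x:[25/3,10] y:[32/3,11] z:[2,5] -> miss, prune
        N21 x:[23/3,29/3] y:[23/3,9] z:[3,11] -> hit [23/3,9], descend [1, 25]
          N1 x:[23/3,29/3] y:[23/3,9] z:[3,8] -> hit [23/3,8] leaf, test {P15@t=23/3}
          N25 x:[23/3,25/3] y:[25/3,9] z:[8,11] -> hit [25/3,25/3] leaf, test {P18@t=25/3}
      N30 x:[5/3,6] y:[34/3,12] z:[2,9] -> miss, prune
    N15 x:[-1,9] y:[20/3,12] z:[-19,-7] -> miss, prune
  N17 x:[-7/3,11] y:[-4/3,19/3] z:[-11,15] -> hit [-4/3,19/3], descend [26, 32]
    N26 x:[-7/3,28/3] y:[-4/3,16/3] z:[-11,-2] -> miss, prune
    N32 x:[-1,11] y:[0,19/3] z:[6,15] -> hit [6,19/3], descend [3, 36]
      N3 x:[4/3,11] y:[3,19/3] z:[6,12] -> hit [6,19/3], descend [14, 33]
        N14 x:[4/3,2] y:[5,19/3] z:[6,12] -> miss, prune
        N33 x:[31/3,11] y:[3,13/3] z:[6,9] -> miss, prune
      N36 x:[-1,22/3] y:[0,8/3] z:[10,15] -> miss, prune

17 AABB tests over nodes [0, 5, 10, 7, 2, 21, 1, 25, 30, 15, 17, 26, 32, 3, 14, 33, 36]; 2 leaves entered; closest P15.

== RESULT ==
2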